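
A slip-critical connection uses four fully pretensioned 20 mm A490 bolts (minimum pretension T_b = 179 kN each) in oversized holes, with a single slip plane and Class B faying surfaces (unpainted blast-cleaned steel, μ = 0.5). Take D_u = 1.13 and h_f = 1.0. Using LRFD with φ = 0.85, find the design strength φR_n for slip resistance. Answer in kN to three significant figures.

344 kN

R_n = μ · D_u · h_f · T_b · n_s · n_b = 0.5 × 1.13 × 1.0 × 179 × 1 × 4 = 404.5 kN.
Design strength φR_n = 0.85 × 404.5 = 344 kN.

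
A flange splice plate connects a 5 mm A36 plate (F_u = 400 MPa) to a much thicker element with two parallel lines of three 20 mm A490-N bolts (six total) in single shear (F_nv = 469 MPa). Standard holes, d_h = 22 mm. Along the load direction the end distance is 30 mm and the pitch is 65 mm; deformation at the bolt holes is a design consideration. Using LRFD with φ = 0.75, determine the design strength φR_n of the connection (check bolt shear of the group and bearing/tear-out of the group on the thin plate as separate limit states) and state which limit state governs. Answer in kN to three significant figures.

356 kN (bearing governs)

Bolt shear: A_b = π·20²/4 = 314.2 mm²; R_n = 469 × 314.2 × 6 × 1 / 1000 = 884 kN → 0.75 × 884 = 663 kN.
Bearing (1.2 l_c t F_u ≤ 2.4 d t F_u): upper limit = 2.4·20·5·400 / 1000 = 96 kN.
  Edge l_c = 30 − 22/2 = 19 → r_n = 45.6 kN; interior l_c = 65 − 22 = 43 → r_n = 96 kN.
  R_n,bearing = 2·45.6 + 4·96 = 475.2 kN → 0.75 × 475.2 = 356 kN.
Bearing governs: 356 kN.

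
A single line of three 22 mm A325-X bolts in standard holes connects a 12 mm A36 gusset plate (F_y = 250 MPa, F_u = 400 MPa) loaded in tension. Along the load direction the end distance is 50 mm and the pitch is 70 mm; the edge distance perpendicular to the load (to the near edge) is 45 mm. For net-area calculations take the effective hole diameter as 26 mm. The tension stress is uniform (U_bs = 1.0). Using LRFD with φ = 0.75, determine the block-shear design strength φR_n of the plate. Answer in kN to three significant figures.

Shear plane L_v = 50 + 2·70 = 190 mm; A_gv = 190 × 12 = 2280 mm².
A_nv = (190 − 2.5·26) × 12 = 1500 mm².
A_nt = (45 − 0.5·26) × 12 = 384 mm².
0.6 F_u A_nv = 360 kN; 0.6 F_y A_gv = 342 kN → shear yielding governs the shear term.
R_n = 342 + 1.0 × 400 × 384 / 1000 = 495.6 kN.
Design strength φR_n = 0.75 × 495.6 = 372 kN.

372 kN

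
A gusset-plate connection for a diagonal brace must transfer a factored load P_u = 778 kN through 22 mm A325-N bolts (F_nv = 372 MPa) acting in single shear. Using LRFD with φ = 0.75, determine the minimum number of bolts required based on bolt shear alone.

8 bolts

A_b = π·22²/4 = 380.1 mm².
Per-bolt design strength φR_n = 0.75 × 372 × 380.1 × 1 / 1000 = 106.1 kN.
n ≥ 778 / 106.1 = 7.336 → use 8 bolts.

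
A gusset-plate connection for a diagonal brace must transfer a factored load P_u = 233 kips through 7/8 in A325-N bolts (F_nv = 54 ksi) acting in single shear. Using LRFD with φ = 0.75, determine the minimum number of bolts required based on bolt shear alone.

A_b = π·0.875²/4 = 0.6013 in².
Per-bolt design strength φR_n = 0.75 × 54 × 0.6013 × 1 = 24.35 kips.
n ≥ 233 / 24.35 = 9.567 → use 10 bolts.

10 bolts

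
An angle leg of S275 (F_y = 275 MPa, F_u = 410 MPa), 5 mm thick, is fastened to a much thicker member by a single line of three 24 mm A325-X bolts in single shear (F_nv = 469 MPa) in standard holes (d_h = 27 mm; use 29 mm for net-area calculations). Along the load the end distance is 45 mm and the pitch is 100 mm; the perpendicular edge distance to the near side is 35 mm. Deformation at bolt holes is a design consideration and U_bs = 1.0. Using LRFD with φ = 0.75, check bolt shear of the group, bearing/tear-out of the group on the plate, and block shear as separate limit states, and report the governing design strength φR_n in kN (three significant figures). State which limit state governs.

Bolt shear: A_b = π·24²/4 = 452.4 mm²; R_n = 469 × 452.4 × 3 × 1 / 1000 = 636.5 kN → 0.75 × 636.5 = 477 kN.
Bearing: edge l_c = 31.5, r_n = 77.49 kN; interior l_c = 73, r_n = 118.1 kN; R_n = 77.49 + 2·118.1 = 313.6 kN → 235 kN.
Block shear: A_gv = 1225, A_nv = 862.5, A_nt = 102.5 mm²; R_n = min(0.6F_uA_nv, 0.6F_yA_gv) + U_bs·F_u·A_nt = 244.2 kN → 183 kN.
Block shear governs: 183 kN.

183 kN (block shear governs)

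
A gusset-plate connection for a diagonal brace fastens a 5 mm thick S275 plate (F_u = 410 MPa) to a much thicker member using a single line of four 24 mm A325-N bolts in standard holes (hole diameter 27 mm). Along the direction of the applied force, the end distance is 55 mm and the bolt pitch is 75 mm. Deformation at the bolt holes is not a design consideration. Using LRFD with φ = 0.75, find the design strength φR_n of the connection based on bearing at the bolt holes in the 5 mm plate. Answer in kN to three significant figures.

428 kN

Per bolt r_n = 1.5 l_c t F_u ≤ 3.0 d t F_u; upper limit = 3.0 × 24 × 5 × 410 / 1000 = 147.6 kN.
Edge bolt: l_c = 55 − 27/2 = 41.5 mm → 1.5 × 41.5 × 5 × 410 / 1000 = 127.6 → r_n = 127.6 kN.
Interior bolts: l_c = 75 − 27 = 48 mm → 1.5 × 48 × 5 × 410 / 1000 = 147.6 → r_n = 147.6 kN.
R_n = 1 × 127.6 + 3 × 147.6 = 570.4 kN.
Design strength φR_n = 0.75 × 570.4 = 428 kN.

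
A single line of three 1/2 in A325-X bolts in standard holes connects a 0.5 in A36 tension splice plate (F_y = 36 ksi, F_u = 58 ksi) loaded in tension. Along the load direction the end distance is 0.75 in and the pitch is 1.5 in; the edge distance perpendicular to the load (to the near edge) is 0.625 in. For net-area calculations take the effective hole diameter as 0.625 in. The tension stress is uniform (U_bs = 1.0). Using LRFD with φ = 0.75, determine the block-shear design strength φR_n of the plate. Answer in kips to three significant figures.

Shear plane L_v = 0.75 + 2·1.5 = 3.75 in; A_gv = 3.75 × 0.5 = 1.875 in².
A_nv = (3.75 − 2.5·0.625) × 0.5 = 1.094 in².
A_nt = (0.625 − 0.5·0.625) × 0.5 = 0.1562 in².
0.6 F_u A_nv = 38.06 kips; 0.6 F_y A_gv = 40.5 kips → shear rupture governs the shear term.
R_n = 38.06 + 1.0 × 58 × 0.1562 = 47.12 kips.
Design strength φR_n = 0.75 × 47.12 = 35.3 kips.

35.3 kips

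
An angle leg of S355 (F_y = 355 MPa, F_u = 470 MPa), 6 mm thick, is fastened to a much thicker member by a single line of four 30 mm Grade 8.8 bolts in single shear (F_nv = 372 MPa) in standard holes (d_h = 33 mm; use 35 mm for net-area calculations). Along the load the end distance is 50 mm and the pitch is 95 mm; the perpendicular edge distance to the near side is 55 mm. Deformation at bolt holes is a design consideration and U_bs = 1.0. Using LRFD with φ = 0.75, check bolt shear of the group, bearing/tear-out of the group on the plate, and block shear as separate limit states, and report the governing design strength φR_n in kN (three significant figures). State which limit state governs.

Bolt shear: A_b = π·30²/4 = 706.9 mm²; R_n = 372 × 706.9 × 4 × 1 / 1000 = 1052 kN → 0.75 × 1052 = 789 kN.
Bearing: edge l_c = 33.5, r_n = 113.4 kN; interior l_c = 62, r_n = 203 kN; R_n = 113.4 + 3·203 = 722.5 kN → 542 kN.
Block shear: A_gv = 2010, A_nv = 1275, A_nt = 225 mm²; R_n = min(0.6F_uA_nv, 0.6F_yA_gv) + U_bs·F_u·A_nt = 465.3 kN → 349 kN.
Block shear governs: 349 kN.

349 kN (block shear governs)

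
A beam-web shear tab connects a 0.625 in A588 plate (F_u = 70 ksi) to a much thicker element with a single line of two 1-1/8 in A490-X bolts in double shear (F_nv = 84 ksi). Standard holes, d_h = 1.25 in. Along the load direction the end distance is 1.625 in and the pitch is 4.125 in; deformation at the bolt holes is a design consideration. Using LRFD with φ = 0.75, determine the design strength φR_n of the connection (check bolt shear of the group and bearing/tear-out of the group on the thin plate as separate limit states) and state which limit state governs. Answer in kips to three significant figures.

Bolt shear: A_b = π·1.125²/4 = 0.994 in²; R_n = 84 × 0.994 × 2 × 2 = 334 kips → 0.75 × 334 = 250 kips.
Bearing (1.2 l_c t F_u ≤ 2.4 d t F_u): upper limit = 2.4·1.125·0.625·70 = 118.1 kips.
  Edge l_c = 1.625 − 1.25/2 = 1 → r_n = 52.5 kips; interior l_c = 4.125 − 1.25 = 2.875 → r_n = 118.1 kips.
  R_n,bearing = 1·52.5 + 1·118.1 = 170.6 kips → 0.75 × 170.6 = 128 kips.
Bearing governs: 128 kips.

128 kips (bearing governs)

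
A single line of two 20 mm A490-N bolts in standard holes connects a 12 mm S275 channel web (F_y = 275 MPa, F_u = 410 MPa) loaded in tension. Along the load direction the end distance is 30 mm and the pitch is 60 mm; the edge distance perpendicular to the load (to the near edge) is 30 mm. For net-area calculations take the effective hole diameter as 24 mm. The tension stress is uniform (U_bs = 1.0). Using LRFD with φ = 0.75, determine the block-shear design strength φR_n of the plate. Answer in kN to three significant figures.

Shear plane L_v = 30 + 1·60 = 90 mm; A_gv = 90 × 12 = 1080 mm².
A_nv = (90 − 1.5·24) × 12 = 648 mm².
A_nt = (30 − 0.5·24) × 12 = 216 mm².
0.6 F_u A_nv = 159.4 kN; 0.6 F_y A_gv = 178.2 kN → shear rupture governs the shear term.
R_n = 159.4 + 1.0 × 410 × 216 / 1000 = 248 kN.
Design strength φR_n = 0.75 × 248 = 186 kN.

186 kN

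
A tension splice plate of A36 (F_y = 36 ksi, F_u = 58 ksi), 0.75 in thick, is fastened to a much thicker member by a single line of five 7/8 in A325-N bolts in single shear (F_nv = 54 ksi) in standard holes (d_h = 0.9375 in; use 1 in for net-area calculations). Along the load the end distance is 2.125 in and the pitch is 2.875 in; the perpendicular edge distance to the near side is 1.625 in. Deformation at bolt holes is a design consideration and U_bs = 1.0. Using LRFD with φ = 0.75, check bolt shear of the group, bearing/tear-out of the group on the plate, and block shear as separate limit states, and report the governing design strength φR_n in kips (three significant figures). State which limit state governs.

Bolt shear: A_b = π·0.875²/4 = 0.6013 in²; R_n = 54 × 0.6013 × 5 × 1 = 162.4 kips → 0.75 × 162.4 = 122 kips.
Bearing: edge l_c = 1.656, r_n = 86.46 kips; interior l_c = 1.938, r_n = 91.35 kips; R_n = 86.46 + 4·91.35 = 451.9 kips → 339 kips.
Block shear: A_gv = 10.22, A_nv = 6.844, A_nt = 0.8438 in²; R_n = min(0.6F_uA_nv, 0.6F_yA_gv) + U_bs·F_u·A_nt = 269.7 kips → 202 kips.
Bolt shear governs: 122 kips.

122 kips (bolt shear governs)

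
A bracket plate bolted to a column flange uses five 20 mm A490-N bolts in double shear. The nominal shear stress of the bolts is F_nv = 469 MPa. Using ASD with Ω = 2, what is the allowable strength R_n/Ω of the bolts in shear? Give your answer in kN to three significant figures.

A_b = π × 20² / 4 = 314.2 mm².
R_n = F_nv · A_b · n · n_s = 469 × 314.2 × 5 × 2 / 1000 = 1473 kN.
Allowable strength R_n/Ω = 1473 / 2 = 737 kN.

737 kN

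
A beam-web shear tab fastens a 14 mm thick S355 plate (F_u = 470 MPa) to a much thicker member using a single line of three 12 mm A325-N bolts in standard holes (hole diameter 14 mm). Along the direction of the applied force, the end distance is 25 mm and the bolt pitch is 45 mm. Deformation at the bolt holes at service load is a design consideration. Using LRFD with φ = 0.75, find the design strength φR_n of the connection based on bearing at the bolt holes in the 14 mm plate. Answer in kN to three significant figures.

Per bolt r_n = 1.2 l_c t F_u ≤ 2.4 d t F_u; upper limit = 2.4 × 12 × 14 × 470 / 1000 = 189.5 kN.
Edge bolt: l_c = 25 − 14/2 = 18 mm → 1.2 × 18 × 14 × 470 / 1000 = 142.1 → r_n = 142.1 kN.
Interior bolts: l_c = 45 − 14 = 31 mm → 1.2 × 31 × 14 × 470 / 1000 = 244.8 → r_n = 189.5 kN.
R_n = 1 × 142.1 + 2 × 189.5 = 521.1 kN.
Design strength φR_n = 0.75 × 521.1 = 391 kN.

391 kN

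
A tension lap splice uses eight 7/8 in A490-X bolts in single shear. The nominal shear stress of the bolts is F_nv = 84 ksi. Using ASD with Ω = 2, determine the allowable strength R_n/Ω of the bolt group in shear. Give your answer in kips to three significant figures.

A_b = π × 0.875² / 4 = 0.6013 in².
R_n = F_nv · A_b · n · n_s = 84 × 0.6013 × 8 × 1 = 404.1 kips.
Allowable strength R_n/Ω = 404.1 / 2 = 202 kips.

202 kips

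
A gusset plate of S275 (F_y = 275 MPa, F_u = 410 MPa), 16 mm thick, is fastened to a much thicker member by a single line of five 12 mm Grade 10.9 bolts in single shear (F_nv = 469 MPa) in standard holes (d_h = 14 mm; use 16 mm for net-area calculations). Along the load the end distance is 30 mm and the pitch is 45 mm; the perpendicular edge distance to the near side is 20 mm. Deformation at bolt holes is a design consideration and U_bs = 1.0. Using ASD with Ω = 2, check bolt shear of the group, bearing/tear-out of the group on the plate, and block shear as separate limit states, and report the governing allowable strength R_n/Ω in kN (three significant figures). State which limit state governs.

Bolt shear: A_b = π·12²/4 = 113.1 mm²; R_n = 469 × 113.1 × 5 × 1 / 1000 = 265.2 kN → 265.2 / 2 = 133 kN.
Bearing: edge l_c = 23, r_n = 181.1 kN; interior l_c = 31, r_n = 188.9 kN; R_n = 181.1 + 4·188.9 = 936.8 kN → 468 kN.
Block shear: A_gv = 3360, A_nv = 2208, A_nt = 192 mm²; R_n = min(0.6F_uA_nv, 0.6F_yA_gv) + U_bs·F_u·A_nt = 621.9 kN → 311 kN.
Bolt shear governs: 133 kN.

133 kN (bolt shear governs)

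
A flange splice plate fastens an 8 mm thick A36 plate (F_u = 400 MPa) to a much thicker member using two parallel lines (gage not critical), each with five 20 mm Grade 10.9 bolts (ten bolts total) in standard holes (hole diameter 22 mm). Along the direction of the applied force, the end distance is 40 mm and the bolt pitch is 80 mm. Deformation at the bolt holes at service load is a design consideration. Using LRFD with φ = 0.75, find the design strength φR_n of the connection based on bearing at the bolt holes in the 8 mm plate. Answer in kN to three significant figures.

Per bolt r_n = 1.2 l_c t F_u ≤ 2.4 d t F_u; upper limit = 2.4 × 20 × 8 × 400 / 1000 = 153.6 kN.
Edge bolt: l_c = 40 − 22/2 = 29 mm → 1.2 × 29 × 8 × 400 / 1000 = 111.4 → r_n = 111.4 kN.
Interior bolts: l_c = 80 − 22 = 58 mm → 1.2 × 58 × 8 × 400 / 1000 = 222.7 → r_n = 153.6 kN.
R_n = 2 × 111.4 + 8 × 153.6 = 1452 kN.
Design strength φR_n = 0.75 × 1452 = 1090 kN.

1090 kN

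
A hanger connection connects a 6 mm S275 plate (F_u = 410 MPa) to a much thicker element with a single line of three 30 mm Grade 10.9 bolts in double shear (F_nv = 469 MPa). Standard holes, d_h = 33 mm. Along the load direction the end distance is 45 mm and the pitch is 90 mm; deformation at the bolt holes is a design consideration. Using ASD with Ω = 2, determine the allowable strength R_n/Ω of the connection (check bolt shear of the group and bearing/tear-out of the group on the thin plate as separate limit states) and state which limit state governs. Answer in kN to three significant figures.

Bolt shear: A_b = π·30²/4 = 706.9 mm²; R_n = 469 × 706.9 × 3 × 2 / 1000 = 1989 kN → 1989 / 2 = 995 kN.
Bearing (1.2 l_c t F_u ≤ 2.4 d t F_u): upper limit = 2.4·30·6·410 / 1000 = 177.1 kN.
  Edge l_c = 45 − 33/2 = 28.5 → r_n = 84.13 kN; interior l_c = 90 − 33 = 57 → r_n = 168.3 kN.
  R_n,bearing = 1·84.13 + 2·168.3 = 420.7 kN → 420.7 / 2 = 210 kN.
Bearing governs: 210 kN.

210 kN (bearing governs)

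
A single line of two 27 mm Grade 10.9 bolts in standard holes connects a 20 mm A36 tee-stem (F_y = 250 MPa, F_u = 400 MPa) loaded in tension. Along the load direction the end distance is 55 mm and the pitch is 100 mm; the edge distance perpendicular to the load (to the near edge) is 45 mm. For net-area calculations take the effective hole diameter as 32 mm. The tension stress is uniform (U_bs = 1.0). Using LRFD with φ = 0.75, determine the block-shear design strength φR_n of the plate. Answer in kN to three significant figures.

Shear plane L_v = 55 + 1·100 = 155 mm; A_gv = 155 × 20 = 3100 mm².
A_nv = (155 − 1.5·32) × 20 = 2140 mm².
A_nt = (45 − 0.5·32) × 20 = 580 mm².
0.6 F_u A_nv = 513.6 kN; 0.6 F_y A_gv = 465 kN → shear yielding governs the shear term.
R_n = 465 + 1.0 × 400 × 580 / 1000 = 697 kN.
Design strength φR_n = 0.75 × 697 = 523 kN.

523 kN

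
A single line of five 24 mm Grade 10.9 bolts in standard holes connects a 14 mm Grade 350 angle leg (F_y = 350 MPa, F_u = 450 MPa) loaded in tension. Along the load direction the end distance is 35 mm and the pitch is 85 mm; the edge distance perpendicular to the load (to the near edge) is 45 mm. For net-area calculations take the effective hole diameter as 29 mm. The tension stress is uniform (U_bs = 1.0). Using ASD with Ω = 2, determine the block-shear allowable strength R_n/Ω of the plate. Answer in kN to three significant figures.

Shear plane L_v = 35 + 4·85 = 375 mm; A_gv = 375 × 14 = 5250 mm².
A_nv = (375 − 4.5·29) × 14 = 3423 mm².
A_nt = (45 − 0.5·29) × 14 = 427 mm².
0.6 F_u A_nv = 924.2 kN; 0.6 F_y A_gv = 1102 kN → shear rupture governs the shear term.
R_n = 924.2 + 1.0 × 450 × 427 / 1000 = 1116 kN.
Allowable strength R_n/Ω = 1116 / 2 = 558 kN.

558 kN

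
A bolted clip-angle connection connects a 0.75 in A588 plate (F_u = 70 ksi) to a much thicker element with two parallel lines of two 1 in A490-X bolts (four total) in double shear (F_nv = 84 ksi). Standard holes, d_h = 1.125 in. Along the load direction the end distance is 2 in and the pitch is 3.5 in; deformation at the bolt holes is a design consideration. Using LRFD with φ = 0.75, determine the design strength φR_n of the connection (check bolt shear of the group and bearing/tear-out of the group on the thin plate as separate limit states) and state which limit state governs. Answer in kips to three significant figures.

Bolt shear: A_b = π·1²/4 = 0.7854 in²; R_n = 84 × 0.7854 × 4 × 2 = 527.8 kips → 0.75 × 527.8 = 396 kips.
Bearing (1.2 l_c t F_u ≤ 2.4 d t F_u): upper limit = 2.4·1·0.75·70 = 126 kips.
  Edge l_c = 2 − 1.125/2 = 1.438 → r_n = 90.56 kips; interior l_c = 3.5 − 1.125 = 2.375 → r_n = 126 kips.
  R_n,bearing = 2·90.56 + 2·126 = 433.1 kips → 0.75 × 433.1 = 325 kips.
Bearing governs: 325 kips.

325 kips (bearing governs)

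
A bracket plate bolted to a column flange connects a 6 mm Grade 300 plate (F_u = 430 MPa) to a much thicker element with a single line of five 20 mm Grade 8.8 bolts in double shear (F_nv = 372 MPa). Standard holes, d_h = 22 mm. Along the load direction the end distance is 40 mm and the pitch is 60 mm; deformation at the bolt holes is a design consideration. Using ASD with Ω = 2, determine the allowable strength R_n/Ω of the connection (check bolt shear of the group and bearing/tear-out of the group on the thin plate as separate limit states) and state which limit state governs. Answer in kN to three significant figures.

280 kN (bearing governs)

Bolt shear: A_b = π·20²/4 = 314.2 mm²; R_n = 372 × 314.2 × 5 × 2 / 1000 = 1169 kN → 1169 / 2 = 584 kN.
Bearing (1.2 l_c t F_u ≤ 2.4 d t F_u): upper limit = 2.4·20·6·430 / 1000 = 123.8 kN.
  Edge l_c = 40 − 22/2 = 29 → r_n = 89.78 kN; interior l_c = 60 − 22 = 38 → r_n = 117.6 kN.
  R_n,bearing = 1·89.78 + 4·117.6 = 560.4 kN → 560.4 / 2 = 280 kN.
Bearing governs: 280 kN.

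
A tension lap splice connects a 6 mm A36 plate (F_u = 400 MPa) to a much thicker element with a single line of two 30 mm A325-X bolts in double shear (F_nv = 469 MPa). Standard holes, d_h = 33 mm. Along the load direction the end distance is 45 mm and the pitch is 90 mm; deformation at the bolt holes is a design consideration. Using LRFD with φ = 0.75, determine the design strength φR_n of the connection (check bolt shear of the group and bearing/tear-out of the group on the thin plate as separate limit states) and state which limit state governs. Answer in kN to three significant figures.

Bolt shear: A_b = π·30²/4 = 706.9 mm²; R_n = 469 × 706.9 × 2 × 2 / 1000 = 1326 kN → 0.75 × 1326 = 995 kN.
Bearing (1.2 l_c t F_u ≤ 2.4 d t F_u): upper limit = 2.4·30·6·400 / 1000 = 172.8 kN.
  Edge l_c = 45 − 33/2 = 28.5 → r_n = 82.08 kN; interior l_c = 90 − 33 = 57 → r_n = 164.2 kN.
  R_n,bearing = 1·82.08 + 1·164.2 = 246.2 kN → 0.75 × 246.2 = 185 kN.
Bearing governs: 185 kN.

185 kN (bearing governs)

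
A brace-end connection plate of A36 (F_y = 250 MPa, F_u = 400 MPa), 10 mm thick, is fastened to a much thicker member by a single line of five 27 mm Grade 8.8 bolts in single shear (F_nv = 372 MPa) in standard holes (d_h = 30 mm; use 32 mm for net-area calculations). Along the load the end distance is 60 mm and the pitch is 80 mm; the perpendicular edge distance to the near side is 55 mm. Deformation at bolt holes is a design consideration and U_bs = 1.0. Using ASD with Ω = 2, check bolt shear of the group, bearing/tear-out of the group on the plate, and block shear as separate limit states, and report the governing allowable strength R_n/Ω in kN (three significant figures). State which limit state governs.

Bolt shear: A_b = π·27²/4 = 572.6 mm²; R_n = 372 × 572.6 × 5 × 1 / 1000 = 1065 kN → 1065 / 2 = 532 kN.
Bearing: edge l_c = 45, r_n = 216 kN; interior l_c = 50, r_n = 240 kN; R_n = 216 + 4·240 = 1176 kN → 588 kN.
Block shear: A_gv = 3800, A_nv = 2360, A_nt = 390 mm²; R_n = min(0.6F_uA_nv, 0.6F_yA_gv) + U_bs·F_u·A_nt = 722.4 kN → 361 kN.
Block shear governs: 361 kN.

361 kN (block shear governs)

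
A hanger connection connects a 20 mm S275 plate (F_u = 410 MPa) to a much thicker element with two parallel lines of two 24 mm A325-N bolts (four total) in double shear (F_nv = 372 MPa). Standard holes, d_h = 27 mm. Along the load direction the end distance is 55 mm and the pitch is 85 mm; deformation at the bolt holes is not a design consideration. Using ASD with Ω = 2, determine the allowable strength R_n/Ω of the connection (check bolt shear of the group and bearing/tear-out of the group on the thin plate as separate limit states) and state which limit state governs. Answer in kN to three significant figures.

673 kN (bolt shear governs)

Bolt shear: A_b = π·24²/4 = 452.4 mm²; R_n = 372 × 452.4 × 4 × 2 / 1000 = 1346 kN → 1346 / 2 = 673 kN.
Bearing (1.5 l_c t F_u ≤ 3.0 d t F_u): upper limit = 3.0·24·20·410 / 1000 = 590.4 kN.
  Edge l_c = 55 − 27/2 = 41.5 → r_n = 510.4 kN; interior l_c = 85 − 27 = 58 → r_n = 590.4 kN.
  R_n,bearing = 2·510.4 + 2·590.4 = 2202 kN → 2202 / 2 = 1100 kN.
Bolt shear governs: 673 kN.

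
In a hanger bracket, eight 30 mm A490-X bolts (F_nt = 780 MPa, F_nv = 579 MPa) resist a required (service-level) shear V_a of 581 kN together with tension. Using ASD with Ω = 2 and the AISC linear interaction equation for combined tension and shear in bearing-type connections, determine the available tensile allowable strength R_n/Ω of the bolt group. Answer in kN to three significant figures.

2080 kN

A_b = π·30²/4 = 706.9 mm²; f_rv = 581 × 1000 / (8 × 706.9) = 102.7 MPa.
F'_nt = 1.3 F_nt − (Ω F_nt / F_nv) f_rv = 1.3·780 − (2·780/579)·102.7 = 737.2 MPa, capped at F_nt → F'_nt = 737.2 MPa.
R_n = F'_nt · A_b · n = 737.2 × 706.9 × 8 / 1000 = 4169 kN.
Allowable strength R_n/Ω = 4169 / 2 = 2080 kN.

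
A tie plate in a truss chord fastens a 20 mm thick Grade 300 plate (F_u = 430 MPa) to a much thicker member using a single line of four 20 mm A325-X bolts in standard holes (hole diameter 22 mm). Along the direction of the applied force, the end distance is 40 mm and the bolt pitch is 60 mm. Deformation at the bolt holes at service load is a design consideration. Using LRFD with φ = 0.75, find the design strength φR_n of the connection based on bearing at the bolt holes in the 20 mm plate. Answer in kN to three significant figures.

Per bolt r_n = 1.2 l_c t F_u ≤ 2.4 d t F_u; upper limit = 2.4 × 20 × 20 × 430 / 1000 = 412.8 kN.
Edge bolt: l_c = 40 − 22/2 = 29 mm → 1.2 × 29 × 20 × 430 / 1000 = 299.3 → r_n = 299.3 kN.
Interior bolts: l_c = 60 − 22 = 38 mm → 1.2 × 38 × 20 × 430 / 1000 = 392.2 → r_n = 392.2 kN.
R_n = 1 × 299.3 + 3 × 392.2 = 1476 kN.
Design strength φR_n = 0.75 × 1476 = 1110 kN.

1110 kN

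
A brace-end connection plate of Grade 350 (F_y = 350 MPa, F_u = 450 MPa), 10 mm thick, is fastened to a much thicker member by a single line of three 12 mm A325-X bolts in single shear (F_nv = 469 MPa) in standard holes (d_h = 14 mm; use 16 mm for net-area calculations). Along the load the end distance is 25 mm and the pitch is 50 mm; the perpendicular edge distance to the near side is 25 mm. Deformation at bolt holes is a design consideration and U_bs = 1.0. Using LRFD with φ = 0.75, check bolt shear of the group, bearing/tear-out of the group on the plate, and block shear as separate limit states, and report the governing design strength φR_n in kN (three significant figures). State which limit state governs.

Bolt shear: A_b = π·12²/4 = 113.1 mm²; R_n = 469 × 113.1 × 3 × 1 / 1000 = 159.1 kN → 0.75 × 159.1 = 119 kN.
Bearing: edge l_c = 18, r_n = 97.2 kN; interior l_c = 36, r_n = 129.6 kN; R_n = 97.2 + 2·129.6 = 356.4 kN → 267 kN.
Block shear: A_gv = 1250, A_nv = 850, A_nt = 170 mm²; R_n = min(0.6F_uA_nv, 0.6F_yA_gv) + U_bs·F_u·A_nt = 306 kN → 230 kN.
Bolt shear governs: 119 kN.

119 kN (bolt shear governs)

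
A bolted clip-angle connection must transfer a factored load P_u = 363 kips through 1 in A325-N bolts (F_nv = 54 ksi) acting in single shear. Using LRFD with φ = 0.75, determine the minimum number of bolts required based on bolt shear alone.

A_b = π·1²/4 = 0.7854 in².
Per-bolt design strength φR_n = 0.75 × 54 × 0.7854 × 1 = 31.81 kips.
n ≥ 363 / 31.81 = 11.41 → use 12 bolts.

12 bolts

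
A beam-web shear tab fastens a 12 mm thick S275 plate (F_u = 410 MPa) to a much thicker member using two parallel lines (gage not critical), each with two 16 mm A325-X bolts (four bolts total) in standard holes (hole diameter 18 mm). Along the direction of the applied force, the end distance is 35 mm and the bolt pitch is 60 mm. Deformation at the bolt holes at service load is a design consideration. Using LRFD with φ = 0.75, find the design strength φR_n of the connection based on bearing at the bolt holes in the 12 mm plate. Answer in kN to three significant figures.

Per bolt r_n = 1.2 l_c t F_u ≤ 2.4 d t F_u; upper limit = 2.4 × 16 × 12 × 410 / 1000 = 188.9 kN.
Edge bolt: l_c = 35 − 18/2 = 26 mm → 1.2 × 26 × 12 × 410 / 1000 = 153.5 → r_n = 153.5 kN.
Interior bolts: l_c = 60 − 18 = 42 mm → 1.2 × 42 × 12 × 410 / 1000 = 248 → r_n = 188.9 kN.
R_n = 2 × 153.5 + 2 × 188.9 = 684.9 kN.
Design strength φR_n = 0.75 × 684.9 = 514 kN.

514 kN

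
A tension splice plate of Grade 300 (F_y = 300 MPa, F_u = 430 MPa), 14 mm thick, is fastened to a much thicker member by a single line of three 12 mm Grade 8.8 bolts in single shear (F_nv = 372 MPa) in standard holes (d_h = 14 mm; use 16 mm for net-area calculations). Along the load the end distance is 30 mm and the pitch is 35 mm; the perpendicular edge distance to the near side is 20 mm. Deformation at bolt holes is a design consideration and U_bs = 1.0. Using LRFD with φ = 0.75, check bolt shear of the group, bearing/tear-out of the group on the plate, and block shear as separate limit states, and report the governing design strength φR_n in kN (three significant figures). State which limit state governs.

Bolt shear: A_b = π·12²/4 = 113.1 mm²; R_n = 372 × 113.1 × 3 × 1 / 1000 = 126.2 kN → 0.75 × 126.2 = 94.7 kN.
Bearing: edge l_c = 23, r_n = 166.2 kN; interior l_c = 21, r_n = 151.7 kN; R_n = 166.2 + 2·151.7 = 469.6 kN → 352 kN.
Block shear: A_gv = 1400, A_nv = 840, A_nt = 168 mm²; R_n = min(0.6F_uA_nv, 0.6F_yA_gv) + U_bs·F_u·A_nt = 289 kN → 217 kN.
Bolt shear governs: 94.7 kN.

94.7 kN (bolt shear governs)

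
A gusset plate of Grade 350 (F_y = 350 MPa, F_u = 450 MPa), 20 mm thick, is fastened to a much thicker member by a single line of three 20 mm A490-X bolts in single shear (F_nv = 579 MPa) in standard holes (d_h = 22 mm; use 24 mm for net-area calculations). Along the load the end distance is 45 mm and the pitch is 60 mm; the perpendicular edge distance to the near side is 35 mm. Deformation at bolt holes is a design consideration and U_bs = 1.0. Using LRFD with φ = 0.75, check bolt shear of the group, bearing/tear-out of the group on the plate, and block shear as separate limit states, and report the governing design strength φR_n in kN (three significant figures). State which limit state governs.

409 kN (bolt shear governs)

Bolt shear: A_b = π·20²/4 = 314.2 mm²; R_n = 579 × 314.2 × 3 × 1 / 1000 = 545.7 kN → 0.75 × 545.7 = 409 kN.
Bearing: edge l_c = 34, r_n = 367.2 kN; interior l_c = 38, r_n = 410.4 kN; R_n = 367.2 + 2·410.4 = 1188 kN → 891 kN.
Block shear: A_gv = 3300, A_nv = 2100, A_nt = 460 mm²; R_n = min(0.6F_uA_nv, 0.6F_yA_gv) + U_bs·F_u·A_nt = 774 kN → 580 kN.
Bolt shear governs: 409 kN.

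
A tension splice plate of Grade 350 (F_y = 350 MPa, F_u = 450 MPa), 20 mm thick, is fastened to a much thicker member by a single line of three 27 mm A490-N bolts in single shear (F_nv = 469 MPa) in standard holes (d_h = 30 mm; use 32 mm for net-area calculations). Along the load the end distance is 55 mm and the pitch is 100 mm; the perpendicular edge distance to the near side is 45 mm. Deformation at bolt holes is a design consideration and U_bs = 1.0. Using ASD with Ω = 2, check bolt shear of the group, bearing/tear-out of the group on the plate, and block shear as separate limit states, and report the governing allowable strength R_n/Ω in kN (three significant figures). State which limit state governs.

Bolt shear: A_b = π·27²/4 = 572.6 mm²; R_n = 469 × 572.6 × 3 × 1 / 1000 = 805.6 kN → 805.6 / 2 = 403 kN.
Bearing: edge l_c = 40, r_n = 432 kN; interior l_c = 70, r_n = 583.2 kN; R_n = 432 + 2·583.2 = 1598 kN → 799 kN.
Block shear: A_gv = 5100, A_nv = 3500, A_nt = 580 mm²; R_n = min(0.6F_uA_nv, 0.6F_yA_gv) + U_bs·F_u·A_nt = 1206 kN → 603 kN.
Bolt shear governs: 403 kN.

403 kN (bolt shear governs)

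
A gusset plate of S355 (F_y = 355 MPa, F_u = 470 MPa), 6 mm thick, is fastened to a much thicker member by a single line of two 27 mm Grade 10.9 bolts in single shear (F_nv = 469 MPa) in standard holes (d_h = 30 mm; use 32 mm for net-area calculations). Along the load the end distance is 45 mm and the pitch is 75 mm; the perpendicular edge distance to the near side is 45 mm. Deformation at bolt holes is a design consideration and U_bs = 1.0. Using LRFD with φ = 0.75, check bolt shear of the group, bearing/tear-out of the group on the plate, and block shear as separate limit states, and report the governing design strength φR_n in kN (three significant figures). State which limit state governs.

Bolt shear: A_b = π·27²/4 = 572.6 mm²; R_n = 469 × 572.6 × 2 × 1 / 1000 = 537.1 kN → 0.75 × 537.1 = 403 kN.
Bearing: edge l_c = 30, r_n = 101.5 kN; interior l_c = 45, r_n = 152.3 kN; R_n = 101.5 + 1·152.3 = 253.8 kN → 190 kN.
Block shear: A_gv = 720, A_nv = 432, A_nt = 174 mm²; R_n = min(0.6F_uA_nv, 0.6F_yA_gv) + U_bs·F_u·A_nt = 203.6 kN → 153 kN.
Block shear governs: 153 kN.

153 kN (block shear governs)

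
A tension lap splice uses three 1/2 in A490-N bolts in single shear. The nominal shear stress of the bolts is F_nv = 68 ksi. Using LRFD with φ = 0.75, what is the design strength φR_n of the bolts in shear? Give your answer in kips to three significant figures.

30 kips

A_b = π × 0.5² / 4 = 0.1963 in².
R_n = F_nv · A_b · n · n_s = 68 × 0.1963 × 3 × 1 = 40.06 kips.
Design strength φR_n = 0.75 × 40.06 = 30 kips.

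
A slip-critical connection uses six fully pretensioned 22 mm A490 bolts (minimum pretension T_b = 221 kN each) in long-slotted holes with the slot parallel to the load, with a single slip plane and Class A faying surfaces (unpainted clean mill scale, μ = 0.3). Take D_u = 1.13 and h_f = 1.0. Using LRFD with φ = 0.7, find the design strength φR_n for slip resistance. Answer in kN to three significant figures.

315 kN

R_n = μ · D_u · h_f · T_b · n_s · n_b = 0.3 × 1.13 × 1.0 × 221 × 1 × 6 = 449.5 kN.
Design strength φR_n = 0.7 × 449.5 = 315 kN.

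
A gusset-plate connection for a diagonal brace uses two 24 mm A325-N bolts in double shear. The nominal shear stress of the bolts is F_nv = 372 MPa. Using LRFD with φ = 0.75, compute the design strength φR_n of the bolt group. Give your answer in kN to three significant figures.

A_b = π × 24² / 4 = 452.4 mm².
R_n = F_nv · A_b · n · n_s = 372 × 452.4 × 2 × 2 / 1000 = 673.2 kN.
Design strength φR_n = 0.75 × 673.2 = 505 kN.

505 kN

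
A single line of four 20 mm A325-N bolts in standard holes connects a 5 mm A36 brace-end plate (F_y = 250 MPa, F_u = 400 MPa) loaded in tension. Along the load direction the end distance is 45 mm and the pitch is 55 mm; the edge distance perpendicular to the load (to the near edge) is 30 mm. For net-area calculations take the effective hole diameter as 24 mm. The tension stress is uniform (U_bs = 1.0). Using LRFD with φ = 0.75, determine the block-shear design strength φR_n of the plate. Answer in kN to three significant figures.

Shear plane L_v = 45 + 3·55 = 210 mm; A_gv = 210 × 5 = 1050 mm².
A_nv = (210 − 3.5·24) × 5 = 630 mm².
A_nt = (30 − 0.5·24) × 5 = 90 mm².
0.6 F_u A_nv = 151.2 kN; 0.6 F_y A_gv = 157.5 kN → shear rupture governs the shear term.
R_n = 151.2 + 1.0 × 400 × 90 / 1000 = 187.2 kN.
Design strength φR_n = 0.75 × 187.2 = 140 kN.

140 kN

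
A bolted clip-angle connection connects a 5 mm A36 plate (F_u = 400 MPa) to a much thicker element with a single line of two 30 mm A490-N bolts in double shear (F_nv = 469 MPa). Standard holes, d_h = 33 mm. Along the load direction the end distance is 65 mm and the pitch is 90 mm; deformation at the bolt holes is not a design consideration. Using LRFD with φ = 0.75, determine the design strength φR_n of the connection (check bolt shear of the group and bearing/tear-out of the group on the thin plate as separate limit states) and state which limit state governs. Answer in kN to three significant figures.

Bolt shear: A_b = π·30²/4 = 706.9 mm²; R_n = 469 × 706.9 × 2 × 2 / 1000 = 1326 kN → 0.75 × 1326 = 995 kN.
Bearing (1.5 l_c t F_u ≤ 3.0 d t F_u): upper limit = 3.0·30·5·400 / 1000 = 180 kN.
  Edge l_c = 65 − 33/2 = 48.5 → r_n = 145.5 kN; interior l_c = 90 − 33 = 57 → r_n = 171 kN.
  R_n,bearing = 1·145.5 + 1·171 = 316.5 kN → 0.75 × 316.5 = 237 kN.
Bearing governs: 237 kN.

237 kN (bearing governs)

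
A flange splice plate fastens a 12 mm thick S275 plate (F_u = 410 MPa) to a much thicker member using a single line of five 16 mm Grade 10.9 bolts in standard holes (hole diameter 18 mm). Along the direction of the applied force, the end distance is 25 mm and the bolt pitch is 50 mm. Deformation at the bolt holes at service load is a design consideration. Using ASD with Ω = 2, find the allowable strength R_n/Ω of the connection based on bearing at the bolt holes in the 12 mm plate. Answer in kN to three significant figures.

Per bolt r_n = 1.2 l_c t F_u ≤ 2.4 d t F_u; upper limit = 2.4 × 16 × 12 × 410 / 1000 = 188.9 kN.
Edge bolt: l_c = 25 − 18/2 = 16 mm → 1.2 × 16 × 12 × 410 / 1000 = 94.46 → r_n = 94.46 kN.
Interior bolts: l_c = 50 − 18 = 32 mm → 1.2 × 32 × 12 × 410 / 1000 = 188.9 → r_n = 188.9 kN.
R_n = 1 × 94.46 + 4 × 188.9 = 850.2 kN.
Allowable strength R_n/Ω = 850.2 / 2 = 425 kN.

425 kN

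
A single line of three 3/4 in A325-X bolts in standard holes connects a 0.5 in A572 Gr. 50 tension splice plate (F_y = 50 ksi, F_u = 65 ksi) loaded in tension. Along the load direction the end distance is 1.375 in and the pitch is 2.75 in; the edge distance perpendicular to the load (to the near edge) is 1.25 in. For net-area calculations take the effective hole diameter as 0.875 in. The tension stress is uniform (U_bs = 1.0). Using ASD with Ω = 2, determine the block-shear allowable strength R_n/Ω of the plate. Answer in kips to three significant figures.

58.9 kips

Shear plane L_v = 1.375 + 2·2.75 = 6.875 in; A_gv = 6.875 × 0.5 = 3.438 in².
A_nv = (6.875 − 2.5·0.875) × 0.5 = 2.344 in².
A_nt = (1.25 − 0.5·0.875) × 0.5 = 0.4062 in².
0.6 F_u A_nv = 91.41 kips; 0.6 F_y A_gv = 103.1 kips → shear rupture governs the shear term.
R_n = 91.41 + 1.0 × 65 × 0.4062 = 117.8 kips.
Allowable strength R_n/Ω = 117.8 / 2 = 58.9 kips.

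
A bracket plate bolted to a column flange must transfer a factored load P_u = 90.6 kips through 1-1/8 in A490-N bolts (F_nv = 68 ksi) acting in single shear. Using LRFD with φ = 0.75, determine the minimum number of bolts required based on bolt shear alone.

2 bolts

A_b = π·1.125²/4 = 0.994 in².
Per-bolt design strength φR_n = 0.75 × 68 × 0.994 × 1 = 50.69 kips.
n ≥ 90.6 / 50.69 = 1.787 → use 2 bolts.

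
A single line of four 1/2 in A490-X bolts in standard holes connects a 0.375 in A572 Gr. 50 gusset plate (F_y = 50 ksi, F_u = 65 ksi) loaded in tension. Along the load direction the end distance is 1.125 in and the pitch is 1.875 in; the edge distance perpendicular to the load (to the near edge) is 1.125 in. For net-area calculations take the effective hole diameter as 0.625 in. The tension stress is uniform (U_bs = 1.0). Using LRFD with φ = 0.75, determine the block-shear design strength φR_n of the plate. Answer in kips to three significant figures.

Shear plane L_v = 1.125 + 3·1.875 = 6.75 in; A_gv = 6.75 × 0.375 = 2.531 in².
A_nv = (6.75 − 3.5·0.625) × 0.375 = 1.711 in².
A_nt = (1.125 − 0.5·0.625) × 0.375 = 0.3047 in².
0.6 F_u A_nv = 66.73 kips; 0.6 F_y A_gv = 75.94 kips → shear rupture governs the shear term.
R_n = 66.73 + 1.0 × 65 × 0.3047 = 86.53 kips.
Design strength φR_n = 0.75 × 86.53 = 64.9 kips.

64.9 kips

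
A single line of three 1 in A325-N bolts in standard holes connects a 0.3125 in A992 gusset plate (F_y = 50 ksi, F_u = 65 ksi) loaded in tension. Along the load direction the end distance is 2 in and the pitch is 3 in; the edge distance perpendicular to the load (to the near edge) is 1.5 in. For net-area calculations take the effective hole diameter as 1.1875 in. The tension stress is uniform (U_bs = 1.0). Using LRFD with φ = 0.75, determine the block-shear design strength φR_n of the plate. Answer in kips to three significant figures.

Shear plane L_v = 2 + 2·3 = 8 in; A_gv = 8 × 0.3125 = 2.5 in².
A_nv = (8 − 2.5·1.1875) × 0.3125 = 1.572 in².
A_nt = (1.5 − 0.5·1.1875) × 0.3125 = 0.2832 in².
0.6 F_u A_nv = 61.32 kips; 0.6 F_y A_gv = 75 kips → shear rupture governs the shear term.
R_n = 61.32 + 1.0 × 65 × 0.2832 = 79.73 kips.
Design strength φR_n = 0.75 × 79.73 = 59.8 kips.

59.8 kips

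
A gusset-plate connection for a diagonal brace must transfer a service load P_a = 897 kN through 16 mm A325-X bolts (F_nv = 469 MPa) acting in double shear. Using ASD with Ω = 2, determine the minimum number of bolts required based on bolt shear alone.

A_b = π·16²/4 = 201.1 mm².
Per-bolt allowable strength R_n/Ω = 469 × 201.1 × 2 / 1000 / 2 = 94.3 kN.
n ≥ 897 / 94.3 = 9.512 → use 10 bolts.

10 bolts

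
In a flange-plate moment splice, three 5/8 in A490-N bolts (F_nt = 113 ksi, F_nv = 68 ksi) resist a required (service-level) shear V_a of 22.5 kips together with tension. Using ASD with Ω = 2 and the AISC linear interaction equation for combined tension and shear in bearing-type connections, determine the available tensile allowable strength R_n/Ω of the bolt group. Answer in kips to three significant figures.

30.2 kips

A_b = π·0.625²/4 = 0.3068 in²; f_rv = 22.5 / (3 × 0.3068) = 24.45 ksi.
F'_nt = 1.3 F_nt − (Ω F_nt / F_nv) f_rv = 1.3·113 − (2·113/68)·24.45 = 65.65 ksi, capped at F_nt → F'_nt = 65.65 ksi.
R_n = F'_nt · A_b · n = 65.65 × 0.3068 × 3 = 60.43 kips.
Allowable strength R_n/Ω = 60.43 / 2 = 30.2 kips.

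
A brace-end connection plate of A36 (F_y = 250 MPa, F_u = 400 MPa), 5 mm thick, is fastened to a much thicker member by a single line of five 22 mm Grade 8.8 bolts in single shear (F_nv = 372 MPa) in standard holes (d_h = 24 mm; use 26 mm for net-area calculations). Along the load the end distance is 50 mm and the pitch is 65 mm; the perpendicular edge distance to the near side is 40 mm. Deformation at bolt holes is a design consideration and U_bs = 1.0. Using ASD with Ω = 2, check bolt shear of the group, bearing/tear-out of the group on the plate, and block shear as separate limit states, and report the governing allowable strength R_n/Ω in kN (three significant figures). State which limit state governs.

143 kN (block shear governs)

Bolt shear: A_b = π·22²/4 = 380.1 mm²; R_n = 372 × 380.1 × 5 × 1 / 1000 = 707 kN → 707 / 2 = 354 kN.
Bearing: edge l_c = 38, r_n = 91.2 kN; interior l_c = 41, r_n = 98.4 kN; R_n = 91.2 + 4·98.4 = 484.8 kN → 242 kN.
Block shear: A_gv = 1550, A_nv = 965, A_nt = 135 mm²; R_n = min(0.6F_uA_nv, 0.6F_yA_gv) + U_bs·F_u·A_nt = 285.6 kN → 143 kN.
Block shear governs: 143 kN.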